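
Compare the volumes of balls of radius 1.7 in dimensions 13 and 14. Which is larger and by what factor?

V_13(1.7) ≈ 901.939, V_14(1.7) ≈ 1009.03. The 14-ball is larger by a factor of 1.119.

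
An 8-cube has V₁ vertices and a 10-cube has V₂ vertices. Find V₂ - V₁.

V₁ = 2^8 = 256. V₂ = 2^10 = 1024. V₂ - V₁ = 768.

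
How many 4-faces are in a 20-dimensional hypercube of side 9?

An n-cube has C(n,k)·2^(n-k) k-faces. Here C(20,4)·2^16 = 4845·65536 = 317521920.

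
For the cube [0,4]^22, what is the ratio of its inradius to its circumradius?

Ratio = (s/2)/(s√22/2) = 22^(-1/2) ≈ 0.213201.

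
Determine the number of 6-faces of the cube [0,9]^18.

An n-cube has C(n,k)·2^(n-k) k-faces. Here C(18,6)·2^12 = 18564·4096 = 76038144.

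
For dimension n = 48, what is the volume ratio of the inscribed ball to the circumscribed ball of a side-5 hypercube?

The radii are 5/2 and 5√48/2, so the volume ratio is (1/√48)^48 = 48^{-48/2} ≈ 4.469e-41.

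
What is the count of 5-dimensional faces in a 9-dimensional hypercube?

f_5(9-cube) = (9 choose 5) · 2^4 = 2016.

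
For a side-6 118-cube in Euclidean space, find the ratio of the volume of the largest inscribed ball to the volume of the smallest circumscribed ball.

The radii are 6/2 and 6√118/2, so the volume ratio is (1/√118)^118 = 118^{-118/2} ≈ 5.74066e-123.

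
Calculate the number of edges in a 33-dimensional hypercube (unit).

Number of 1-faces = C(33,1)·2^(33-1) = 33·4294967296 = 141733920768.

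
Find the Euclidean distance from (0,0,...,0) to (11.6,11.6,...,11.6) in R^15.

||(11.6,11.6,...,11.6)|| = √(15)·11.6 ≈ 44.9266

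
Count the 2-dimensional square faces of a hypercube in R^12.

Choose 2 of 12 axes to span the face (C(12,2) = 66 ways), then fix each of the remaining 10 coordinates at one of its two extreme values (2^10 = 1024 ways): 66·1024 = 67584.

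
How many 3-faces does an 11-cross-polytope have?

Each 3-face is the convex hull of 4 vertices, one chosen as ±e_i from each of 4 distinct axes: 2^4·C(11,4) = 5280.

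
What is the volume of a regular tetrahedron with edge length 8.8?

Volume = (√2/12) · 8.8³ = 80.3122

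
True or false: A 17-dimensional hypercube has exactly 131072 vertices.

True. The 17-cube has 2^17 = 131072 vertices.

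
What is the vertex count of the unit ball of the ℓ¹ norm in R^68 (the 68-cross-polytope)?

The 68-dimensional cross-polytope has 2n = 2·68 = 136 vertices.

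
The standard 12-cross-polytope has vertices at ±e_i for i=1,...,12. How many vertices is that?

The 12-dimensional cross-polytope has 2n = 2·12 = 24 vertices.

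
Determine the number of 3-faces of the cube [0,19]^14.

An n-cube has C(n,k)·2^(n-k) k-faces. Here C(14,3)·2^11 = 364·2048 = 745472.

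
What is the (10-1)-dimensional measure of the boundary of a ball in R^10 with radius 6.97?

S_10(6.97) = 2·π^(10/2)·(6.97)^9 / Γ(10/2) ≈ 9.90064e+08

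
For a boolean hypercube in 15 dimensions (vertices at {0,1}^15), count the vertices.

An n-cube has 2^n vertices; for n = 15 that is 2^15 = 32768.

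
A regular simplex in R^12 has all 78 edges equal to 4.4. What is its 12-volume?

V = (4.4^12 / 12!) · √((12+1) / 2^12) ≈ 0.0061928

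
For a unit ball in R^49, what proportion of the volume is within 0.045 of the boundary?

Shell fraction = 1 - (1-0.045)^49 ≈ 0.895247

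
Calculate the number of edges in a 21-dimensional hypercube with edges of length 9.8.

The 21-cube has n·2^(n-1) = 21·2^20 = 21·1048576 = 22020096 edges.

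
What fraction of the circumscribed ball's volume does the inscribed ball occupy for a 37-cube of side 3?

V_in/V_out = n^(-n/2) = 37^(-37/2) ≈ 9.73348e-30.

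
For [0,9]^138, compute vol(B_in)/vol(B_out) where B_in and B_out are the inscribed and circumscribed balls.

V_in / V_out = (r_in/r_out)^138 = (1/√138)^138 = 138^(-138/2) ≈ 2.2302e-148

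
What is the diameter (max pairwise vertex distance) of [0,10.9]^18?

d = √(10.9² + 10.9² + ... + 10.9²) [18 terms] = √(18·10.9²) = 10.9√18 ≈ 46.2448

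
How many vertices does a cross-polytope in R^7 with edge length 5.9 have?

f_0(7-orthoplex) = 2^1 · (7 choose 1) = 14.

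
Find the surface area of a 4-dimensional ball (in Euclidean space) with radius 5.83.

S = n·V_n(r)/r = 4·V_4(5.83)/5.83 (volume-to-surface relation), giving 3911.43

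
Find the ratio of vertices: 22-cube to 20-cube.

The 22-cube has 2^22 = 4194304 vertices. The 20-cube has 2^20 = 1048576 vertices. Ratio: 4194304/1048576 = 4.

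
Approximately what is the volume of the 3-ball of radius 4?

V_3(4) = π^(3/2) · (4)^3 / Γ(3/2 + 1) = 256·π/3 ≈ 268.083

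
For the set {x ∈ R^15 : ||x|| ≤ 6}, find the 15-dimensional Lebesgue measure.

The n-ball volume is π^(n/2)·r^n/Γ(n/2+1). With n=15, r=6: V = 1486016741376·π^7/25025 ≈ 1.79349e+11.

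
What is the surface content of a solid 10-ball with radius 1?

|∂B_10(1)| = π^5/12 ≈ 25.5016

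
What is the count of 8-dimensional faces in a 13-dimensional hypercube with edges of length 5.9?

f_8(13-cube) = (13 choose 8) · 2^5 = 41184.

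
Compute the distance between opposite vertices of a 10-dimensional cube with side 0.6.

The space diagonal of an n-cube of side s is s√n. Here 0.6·√10 ≈ 1.89737.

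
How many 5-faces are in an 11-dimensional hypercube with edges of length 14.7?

f_5(11-cube) = (11 choose 5) · 2^6 = 29568.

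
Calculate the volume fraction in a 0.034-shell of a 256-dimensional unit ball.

1 - (1-0.034)^256 ≈ 0.999857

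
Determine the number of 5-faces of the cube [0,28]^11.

Choose 5 of 11 axes to span the face (C(11,5) = 462 ways), then fix each of the remaining 6 coordinates at one of its two extreme values (2^6 = 64 ways): 462·64 = 29568.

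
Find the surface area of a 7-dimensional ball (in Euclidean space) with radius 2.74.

S = n·V_n(r)/r = 7·V_7(2.74)/2.74 (volume-to-surface relation), giving 13995.3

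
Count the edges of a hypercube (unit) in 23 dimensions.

The 23-cube has n·2^(n-1) = 23·2^22 = 23·4194304 = 96468992 edges.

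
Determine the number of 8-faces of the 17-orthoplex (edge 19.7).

An n-cross-polytope has 2^(k+1)·C(n,k+1) k-faces. Here 2^9·C(17,9) = 512·24310 = 12446720.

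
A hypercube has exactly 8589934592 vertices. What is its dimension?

The n-cube has 2^n vertices, and 8589934592 = 2^33, so n = 33.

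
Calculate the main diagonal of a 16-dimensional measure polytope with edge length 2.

d = √(2² + 2² + ... + 2²) [16 terms] = √(16·2²) = 2√16 = 8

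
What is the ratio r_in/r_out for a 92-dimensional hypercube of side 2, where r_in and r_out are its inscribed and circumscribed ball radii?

r_in / r_out = (2/2) / (2√92/2) = 1/√92 ≈ 0.104257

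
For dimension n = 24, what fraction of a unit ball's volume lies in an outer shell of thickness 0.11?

1 - (1-0.11)^24 ≈ 0.938996 ≈ 93.90%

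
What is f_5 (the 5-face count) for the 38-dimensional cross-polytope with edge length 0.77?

f_5(38-orthoplex) = 2^6 · (38 choose 6) = 176683584.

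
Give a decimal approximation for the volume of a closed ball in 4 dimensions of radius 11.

The n-ball volume is π^(n/2)·r^n/Γ(n/2+1). With n=4, r=11: V = 14641·π^2/2 ≈ 72250.4.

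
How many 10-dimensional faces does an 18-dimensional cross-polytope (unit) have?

Number of 10-faces = 2^(10+1) · C(18,10+1) = 2048 · 31824 = 65175552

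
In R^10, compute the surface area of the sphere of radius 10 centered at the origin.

The surface area of an n-ball is 2π^(n/2) r^(n-1) / Γ(n/2). For n=10, r=10: 250000000·π^5/3 ≈ 2.55016e+10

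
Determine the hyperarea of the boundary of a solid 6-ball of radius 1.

S = n·V_n(r)/r = 6·V_6(1)/1 (volume-to-surface relation), giving π^3 ≈ 31.0063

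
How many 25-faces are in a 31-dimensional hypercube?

Choose 25 of 31 axes to span the face (C(31,25) = 736281 ways), then fix each of the remaining 6 coordinates at one of its two extreme values (2^6 = 64 ways): 736281·64 = 47121984.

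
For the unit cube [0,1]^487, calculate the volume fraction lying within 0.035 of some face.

Shell fraction = 1 - (1-0.07)^487 ≈ 1 - 4.479e-16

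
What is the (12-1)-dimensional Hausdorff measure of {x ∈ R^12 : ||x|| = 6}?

S_12(6) = 2·π^(12/2)·(6)^11 / Γ(12/2) = 30233088·π^6/5 ≈ 5.81315e+09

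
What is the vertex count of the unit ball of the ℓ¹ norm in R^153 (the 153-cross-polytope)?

The vertices are ±e_1, ..., ±e_153, so there are 2·153 = 306.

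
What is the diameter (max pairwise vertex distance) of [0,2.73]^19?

Diagonal = √19 · 2.73 ≈ 11.8998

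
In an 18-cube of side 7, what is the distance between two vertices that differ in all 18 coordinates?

Diagonal = √18 · 7 ≈ 29.6985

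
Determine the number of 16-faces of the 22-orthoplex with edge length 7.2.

f_16(22-orthoplex) = 2^17 · (22 choose 17) = 3451650048.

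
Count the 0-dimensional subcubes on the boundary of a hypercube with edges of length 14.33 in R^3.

An n-cube has C(n,k)·2^(n-k) k-faces. Here C(3,0)·2^3 = 1·8 = 8.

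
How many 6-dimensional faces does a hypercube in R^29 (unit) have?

An n-cube has C(n,k)·2^(n-k) k-faces. Here C(29,6)·2^23 = 475020·8388608 = 3984756572160.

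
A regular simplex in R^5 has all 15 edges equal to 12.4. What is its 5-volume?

Volume = 12.4^5 · √(6/2^5) / 5! ≈ 1057.86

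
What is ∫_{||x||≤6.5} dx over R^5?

V = 371293·π^2/60 ≈ 61075.3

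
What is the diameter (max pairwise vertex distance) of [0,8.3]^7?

Diagonal = √7 · 8.3 ≈ 21.9597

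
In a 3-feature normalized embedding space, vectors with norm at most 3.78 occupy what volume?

The n-ball volume is π^(n/2)·r^n/Γ(n/2+1). With n=3, r=3.78: V ≈ 226.237.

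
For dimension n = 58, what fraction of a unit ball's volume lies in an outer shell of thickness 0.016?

1 - (1-0.016)^58 ≈ 0.607612 ≈ 60.76%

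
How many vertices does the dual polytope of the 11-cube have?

Number of vertices = 2n = 22.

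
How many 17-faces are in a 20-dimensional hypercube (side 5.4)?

Number of 17-faces = C(20,17) · 2^(20-17) = 1140 · 8 = 9120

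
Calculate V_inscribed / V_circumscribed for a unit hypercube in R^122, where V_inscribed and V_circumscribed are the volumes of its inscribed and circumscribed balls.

Volume scales as r^n, and r_in/r_out = 1/√122, giving (1/√122)^122 ≈ 5.39573e-128.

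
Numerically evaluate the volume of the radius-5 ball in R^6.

V = 15625·π^3/6 ≈ 80745.5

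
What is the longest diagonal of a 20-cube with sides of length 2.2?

||(2.2,2.2,...,2.2)|| = √(20)·2.2 ≈ 9.8387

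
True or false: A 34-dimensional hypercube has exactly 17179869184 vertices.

True. The 34-cube has 2^34 = 17179869184 vertices.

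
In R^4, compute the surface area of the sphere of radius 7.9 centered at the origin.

|∂B_4(7.9)| ≈ 9732.2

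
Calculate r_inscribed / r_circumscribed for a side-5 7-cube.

Ratio = (s/2)/(s√7/2) = 7^(-1/2) ≈ 0.377964.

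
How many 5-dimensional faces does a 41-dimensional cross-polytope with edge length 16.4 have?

f_5(41-orthoplex) = 2^6 · (41 choose 6) = 287768832.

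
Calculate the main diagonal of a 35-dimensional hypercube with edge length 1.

||(1,1,...,1)|| = √(35)·1 ≈ 5.91608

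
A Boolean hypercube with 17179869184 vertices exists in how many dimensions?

2^n = 17179869184 ⇒ n = log_2(17179869184) = 34.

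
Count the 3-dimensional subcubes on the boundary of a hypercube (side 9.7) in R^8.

Choose 3 of 8 axes to span the face (C(8,3) = 56 ways), then fix each of the remaining 5 coordinates at one of its two extreme values (2^5 = 32 ways): 56·32 = 1792.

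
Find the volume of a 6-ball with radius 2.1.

The n-ball volume is π^(n/2)·r^n/Γ(n/2+1). With n=6, r=2.1: V ≈ 443.215.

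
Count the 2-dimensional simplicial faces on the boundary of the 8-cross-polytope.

Each 2-face is the convex hull of 3 vertices, one chosen as ±e_i from each of 3 distinct axes: 2^3·C(8,3) = 448.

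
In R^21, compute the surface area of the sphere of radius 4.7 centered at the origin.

S = n·V_n(r)/r = 21·V_21(4.7)/4.7 (volume-to-surface relation), giving 8.10446e+12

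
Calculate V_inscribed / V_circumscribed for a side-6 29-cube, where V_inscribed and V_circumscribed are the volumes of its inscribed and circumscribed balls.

The radii are 6/2 and 6√29/2, so the volume ratio is (1/√29)^29 = 29^{-29/2} ≈ 6.24064e-22.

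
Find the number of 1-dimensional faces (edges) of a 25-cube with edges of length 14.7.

The 25-cube has n·2^(n-1) = 25·2^24 = 25·16777216 = 419430400 edges.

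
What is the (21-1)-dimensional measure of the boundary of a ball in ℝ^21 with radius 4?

S = n·V_n(r)/r = 21·V_21(4)/4 (volume-to-surface relation), giving 2251799813685248·π^10/654729075 ≈ 3.22082e+11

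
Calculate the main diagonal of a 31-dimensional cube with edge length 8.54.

||(8.54,8.54,...,8.54)|| = √(31)·8.54 ≈ 47.5487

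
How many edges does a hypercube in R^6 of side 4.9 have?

An n-cube has n·2^(n-1) edges. With n = 6: 6·32 = 192.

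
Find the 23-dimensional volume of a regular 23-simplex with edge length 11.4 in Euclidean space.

For a regular n-simplex with edge a, V = (a^n / n!)·√((n+1)/2^n). With a=11.4, n=23: V ≈ 0.133223.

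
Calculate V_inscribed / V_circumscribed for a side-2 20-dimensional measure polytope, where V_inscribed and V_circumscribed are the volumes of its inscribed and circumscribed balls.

V_in / V_out = (r_in/r_out)^20 = (1/√20)^20 = 20^(-20/2) ≈ 9.76562e-14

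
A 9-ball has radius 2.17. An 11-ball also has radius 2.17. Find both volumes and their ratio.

V_9(2.17) ≈ 3519.29. V_11(2.17) ≈ 9465.9. Ratio V_9/V_11 ≈ 0.3718.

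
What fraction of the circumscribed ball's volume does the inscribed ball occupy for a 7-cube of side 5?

V_in / V_out = (r_in/r_out)^7 = (1/√7)^7 = 7^(-7/2) ≈ 0.00110194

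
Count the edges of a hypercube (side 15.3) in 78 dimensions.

Each of the 2^78 = 302231454903657293676544 vertices has degree 78; total edges = 78·2^78/2 = 11787026741242634453385216.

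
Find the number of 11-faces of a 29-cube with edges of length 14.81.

Choose 11 of 29 axes to span the face (C(29,11) = 34597290 ways), then fix each of the remaining 18 coordinates at one of its two extreme values (2^18 = 262144 ways): 34597290·262144 = 9069471989760.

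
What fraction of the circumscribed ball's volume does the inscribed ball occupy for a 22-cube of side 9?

V_in / V_out = (r_in/r_out)^22 = (1/√22)^22 = 22^(-22/2) ≈ 1.7114e-15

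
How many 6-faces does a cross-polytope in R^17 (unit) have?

f_6(17-orthoplex) = 2^7 · (17 choose 7) = 2489344.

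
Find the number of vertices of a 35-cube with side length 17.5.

Each vertex is a binary string of length 35, so there are 2^35 = 34359738368.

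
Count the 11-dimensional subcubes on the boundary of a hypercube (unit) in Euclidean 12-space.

An n-cube has C(n,k)·2^(n-k) k-faces. Here C(12,11)·2^1 = 12·2 = 24.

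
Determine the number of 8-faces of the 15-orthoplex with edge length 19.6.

Number of 8-faces = 2^(8+1) · C(15,8+1) = 512 · 5005 = 2562560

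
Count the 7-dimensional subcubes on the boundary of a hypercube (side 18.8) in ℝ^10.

Number of 7-faces = C(10,7) · 2^(10-7) = 120 · 8 = 960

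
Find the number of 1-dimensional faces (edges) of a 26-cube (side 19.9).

Number of 1-faces = C(26,1)·2^(26-1) = 26·33554432 = 872415232.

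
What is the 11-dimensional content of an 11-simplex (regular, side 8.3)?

V = (8.3^11 / 11!) · √((11+1) / 2^11) ≈ 24.6961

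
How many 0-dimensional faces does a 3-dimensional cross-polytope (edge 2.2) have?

Number of 0-faces = 2^(0+1) · C(3,0+1) = 2 · 3 = 6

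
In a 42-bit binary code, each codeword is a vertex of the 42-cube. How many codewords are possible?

Number of vertices = 2^42 = 4398046511104.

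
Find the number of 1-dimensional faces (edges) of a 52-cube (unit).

An n-cube has n·2^(n-1) edges. With n = 52: 52·2251799813685248 = 117093590311632896.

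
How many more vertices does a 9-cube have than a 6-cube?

The 9-cube has 2^9 = 512 vertices. The 6-cube has 2^6 = 64 vertices. Difference: 512 - 64 = 448.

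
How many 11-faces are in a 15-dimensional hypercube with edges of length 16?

Number of 11-faces = C(15,11) · 2^(15-11) = 1365 · 16 = 21840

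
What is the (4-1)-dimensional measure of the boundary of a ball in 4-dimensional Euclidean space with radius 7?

The surface area of an n-ball is 2π^(n/2) r^(n-1) / Γ(n/2). For n=4, r=7: 686·π^2 ≈ 6770.55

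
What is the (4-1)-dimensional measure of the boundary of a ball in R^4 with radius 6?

S = n·V_n(r)/r = 4·V_4(6)/6 (volume-to-surface relation), giving 432·π^2 ≈ 4263.67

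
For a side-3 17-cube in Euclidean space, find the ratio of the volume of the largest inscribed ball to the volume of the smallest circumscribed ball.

V_in/V_out = n^(-n/2) = 17^(-17/2) ≈ 3.47684e-11.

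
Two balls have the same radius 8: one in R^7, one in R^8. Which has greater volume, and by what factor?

V_7(8) ≈ 9.90855e+06, V_8(8) ≈ 6.80939e+07. The 8-ball is larger by a factor of 6.872.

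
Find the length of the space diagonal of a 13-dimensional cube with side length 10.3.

d = √(10.3² + 10.3² + ... + 10.3²) [13 terms] = √(13·10.3²) = 10.3√13 ≈ 37.1372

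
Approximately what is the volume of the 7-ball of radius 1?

The n-ball volume is π^(n/2)·r^n/Γ(n/2+1). With n=7, r=1: V = 16·π^3/105 ≈ 4.72477.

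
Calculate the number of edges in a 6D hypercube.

An n-cube has n·2^(n-1) edges. With n = 6: 6·32 = 192.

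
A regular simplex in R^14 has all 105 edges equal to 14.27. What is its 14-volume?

For a regular n-simplex with edge a, V = (a^n / n!)·√((n+1)/2^n). With a=14.27, n=14: V ≈ 5039.22.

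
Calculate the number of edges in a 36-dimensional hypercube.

Number of 1-faces = C(36,1)·2^(36-1) = 36·34359738368 = 1236950581248.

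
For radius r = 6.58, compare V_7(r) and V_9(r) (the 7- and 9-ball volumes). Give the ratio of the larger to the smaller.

V_7(6.58) ≈ 2.52326e+06, V_9(6.58) ≈ 7.62695e+07. The 9-ball is larger by a factor of 30.23.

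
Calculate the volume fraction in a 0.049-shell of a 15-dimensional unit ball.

1 - (1-0.049)^15 ≈ 0.529339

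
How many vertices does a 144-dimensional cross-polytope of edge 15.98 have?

The 144-dimensional cross-polytope has 2n = 2·144 = 288 vertices.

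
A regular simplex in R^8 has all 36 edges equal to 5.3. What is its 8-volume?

V_8 = √(9) · 5.3^8 / (8! · 2^(8/2)) ≈ 2.89526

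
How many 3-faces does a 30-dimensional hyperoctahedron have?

f_3(30-orthoplex) = 2^4 · (30 choose 4) = 438480.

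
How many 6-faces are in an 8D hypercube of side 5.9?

Number of 6-faces = C(8,6) · 2^(8-6) = 28 · 4 = 112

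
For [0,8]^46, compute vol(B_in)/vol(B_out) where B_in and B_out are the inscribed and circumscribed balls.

V_in / V_out = (r_in/r_out)^46 = (1/√46)^46 = 46^(-46/2) ≈ 5.70913e-39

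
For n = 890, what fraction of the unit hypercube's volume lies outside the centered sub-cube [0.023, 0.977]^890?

1 - (1 - 2·0.023)^890 = 1 - 0.954^890 ≈ 1 - 6.281e-19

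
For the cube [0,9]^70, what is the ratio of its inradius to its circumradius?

Ratio = (s/2)/(s√70/2) = 70^(-1/2) ≈ 0.119523.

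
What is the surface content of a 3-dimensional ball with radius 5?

|∂B_3(5)| = 4πr² = 4π·(5)² ≈ 314.159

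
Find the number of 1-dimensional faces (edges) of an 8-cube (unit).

Each of the 2^8 = 256 vertices has degree 8; total edges = 8·2^8/2 = 1024.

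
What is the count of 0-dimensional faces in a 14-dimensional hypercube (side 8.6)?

Number of 0-faces = C(14,0) · 2^(14-0) = 1 · 16384 = 16384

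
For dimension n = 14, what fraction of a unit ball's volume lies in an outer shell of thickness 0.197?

1 - (1-0.197)^14 ≈ 0.953653 ≈ 95.37%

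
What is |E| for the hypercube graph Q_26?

Each of the 2^26 = 67108864 vertices has degree 26; total edges = 26·2^26/2 = 872415232.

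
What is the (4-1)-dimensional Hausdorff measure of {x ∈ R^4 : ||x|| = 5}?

The surface area of an n-ball is 2π^(n/2) r^(n-1) / Γ(n/2). For n=4, r=5: 250·π^2 ≈ 2467.4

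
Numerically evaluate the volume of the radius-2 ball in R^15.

V_15(2) = π^(15/2) · (2)^15 / Γ(15/2 + 1) = 8388608·π^7/2027025 ≈ 12499.1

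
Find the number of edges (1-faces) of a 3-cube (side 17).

Choose 1 of 3 axes to span the face (C(3,1) = 3 ways), then fix each of the remaining 2 coordinates at one of its two extreme values (2^2 = 4 ways): 3·4 = 12.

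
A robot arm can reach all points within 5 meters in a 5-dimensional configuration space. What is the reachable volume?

V_5(5) = π^(5/2) · (5)^5 / Γ(5/2 + 1) = 5000·π^2/3 ≈ 16449.3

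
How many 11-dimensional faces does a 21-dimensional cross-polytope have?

f_11(21-orthoplex) = 2^12 · (21 choose 12) = 1203937280.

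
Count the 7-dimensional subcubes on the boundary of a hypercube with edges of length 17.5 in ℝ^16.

Number of 7-faces = C(16,7) · 2^(16-7) = 11440 · 512 = 5857280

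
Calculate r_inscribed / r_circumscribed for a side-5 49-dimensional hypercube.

For an n-cube of any side s, the inradius is s/2 and the circumradius is s√n/2, so the ratio is 1/√49 ≈ 0.142857.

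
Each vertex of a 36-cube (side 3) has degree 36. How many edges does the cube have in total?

Each of the 2^36 = 68719476736 vertices has degree 36; total edges = 36·2^36/2 = 1236950581248.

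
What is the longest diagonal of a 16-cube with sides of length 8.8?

The space diagonal of an n-cube of side s is s√n. Here 8.8·√16 = 35.2.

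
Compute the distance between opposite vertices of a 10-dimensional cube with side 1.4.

The space diagonal of an n-cube of side s is s√n. Here 1.4·√10 ≈ 4.42719.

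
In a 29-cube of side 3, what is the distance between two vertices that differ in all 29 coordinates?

||(3,3,...,3)|| = √(29)·3 ≈ 16.1555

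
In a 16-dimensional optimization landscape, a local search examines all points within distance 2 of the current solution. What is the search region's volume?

V = 512·π^8/315 ≈ 15422.6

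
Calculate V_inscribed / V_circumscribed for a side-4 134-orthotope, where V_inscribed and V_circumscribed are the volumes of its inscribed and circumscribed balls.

Volume scales as r^n, and r_in/r_out = 1/√134, giving (1/√134)^134 ≈ 3.04774e-143.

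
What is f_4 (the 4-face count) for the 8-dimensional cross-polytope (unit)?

An n-cross-polytope has 2^(k+1)·C(n,k+1) k-faces. Here 2^5·C(8,5) = 32·56 = 1792.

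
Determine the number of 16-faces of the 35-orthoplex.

f_16(35-orthoplex) = 2^17 · (35 choose 17) = 594748067020800.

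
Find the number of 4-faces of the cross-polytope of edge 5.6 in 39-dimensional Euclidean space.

An n-cross-polytope has 2^(k+1)·C(n,k+1) k-faces. Here 2^5·C(39,5) = 32·575757 = 18424224.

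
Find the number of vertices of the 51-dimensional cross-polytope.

The vertices are ±e_1, ..., ±e_51, so there are 2·51 = 102.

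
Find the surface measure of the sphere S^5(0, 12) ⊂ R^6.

S_6(12) = 2·π^(6/2)·(12)^5 / Γ(6/2) = 248832·π^3 ≈ 7.71535e+06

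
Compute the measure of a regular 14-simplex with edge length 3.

V_14 = √(15) · 3^14 / (14! · 2^(14/2)) ≈ 1.66006e-06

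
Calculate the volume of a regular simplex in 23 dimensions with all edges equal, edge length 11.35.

V = (11.35^23 / 23!) · √((23+1) / 2^23) ≈ 0.120412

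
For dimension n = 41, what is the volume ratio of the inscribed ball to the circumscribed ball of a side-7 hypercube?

V_in / V_out = (r_in/r_out)^41 = (1/√41)^41 = 41^(-41/2) ≈ 8.66824e-34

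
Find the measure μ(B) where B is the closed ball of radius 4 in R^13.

Volume = π^{13/2}·(4)^13/Γ(15/2) = 8589934592·π^6/135135 ≈ 6.11113e+07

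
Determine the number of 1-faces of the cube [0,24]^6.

Choose 1 of 6 axes to span the face (C(6,1) = 6 ways), then fix each of the remaining 5 coordinates at one of its two extreme values (2^5 = 32 ways): 6·32 = 192.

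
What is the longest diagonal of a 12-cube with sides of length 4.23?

The space diagonal of an n-cube of side s is s√n. Here 4.23·√12 ≈ 14.6531.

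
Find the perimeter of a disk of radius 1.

The surface area of an n-ball is 2π^(n/2) r^(n-1) / Γ(n/2). For n=2, r=1: 2πr = 2π·1 ≈ 6.28319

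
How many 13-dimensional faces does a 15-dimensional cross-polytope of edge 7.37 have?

Each 13-face is the convex hull of 14 vertices, one chosen as ±e_i from each of 14 distinct axes: 2^14·C(15,14) = 245760.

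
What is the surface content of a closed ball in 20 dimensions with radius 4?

S_20(4) = 2·π^(20/2)·(4)^19 / Γ(20/2) = 4294967296·π^10/2835 ≈ 1.41875e+11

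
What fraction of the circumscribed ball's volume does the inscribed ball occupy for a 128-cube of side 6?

V_in/V_out = n^(-n/2) = 128^(-128/2) ≈ 1.37582e-135.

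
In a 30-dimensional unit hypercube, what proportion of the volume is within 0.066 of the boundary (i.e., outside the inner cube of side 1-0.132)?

The inner cube has side 1-2·0.066 = 0.868 and volume (0.868)^30 ≈ 0.01431, so the shell holds 0.985692 of the volume.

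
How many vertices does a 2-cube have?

Number of vertices = 2^2 = 4.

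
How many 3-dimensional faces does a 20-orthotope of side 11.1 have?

f_3(20-cube) = (20 choose 3) · 2^17 = 149422080.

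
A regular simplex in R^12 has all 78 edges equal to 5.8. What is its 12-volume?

V = (5.8^12 / 12!) · √((12+1) / 2^12) ≈ 0.170448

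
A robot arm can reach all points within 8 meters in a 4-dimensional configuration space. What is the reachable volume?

V = 2048·π^2 ≈ 20212.9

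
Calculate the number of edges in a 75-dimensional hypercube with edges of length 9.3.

Number of 1-faces = C(75,1)·2^(75-1) = 75·18889465931478580854784 = 1416709944860893564108800.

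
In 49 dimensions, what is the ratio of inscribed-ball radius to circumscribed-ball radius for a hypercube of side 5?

Ratio = (s/2)/(s√49/2) = 49^(-1/2) ≈ 0.142857.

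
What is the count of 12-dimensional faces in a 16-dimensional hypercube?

An n-cube has C(n,k)·2^(n-k) k-faces. Here C(16,12)·2^4 = 1820·16 = 29120.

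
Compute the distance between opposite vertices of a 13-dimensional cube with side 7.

||(7,7,...,7)|| = √(13)·7 ≈ 25.2389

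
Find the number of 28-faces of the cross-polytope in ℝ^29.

Each 28-face is the convex hull of 29 vertices, one chosen as ±e_i from each of 29 distinct axes: 2^29·C(29,29) = 536870912.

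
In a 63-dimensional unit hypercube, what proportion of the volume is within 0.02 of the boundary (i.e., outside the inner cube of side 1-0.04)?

Shell fraction = 1 - (1-0.04)^63 ≈ 0.923601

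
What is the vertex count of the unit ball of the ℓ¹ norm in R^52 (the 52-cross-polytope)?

Number of vertices = 2n = 104.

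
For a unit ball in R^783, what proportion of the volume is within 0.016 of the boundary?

1 - (1-0.016)^783 ≈ 0.9999967254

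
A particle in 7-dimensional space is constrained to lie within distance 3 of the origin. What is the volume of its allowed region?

The n-ball volume is π^(n/2)·r^n/Γ(n/2+1). With n=7, r=3: V = 11664·π^3/35 ≈ 10333.1.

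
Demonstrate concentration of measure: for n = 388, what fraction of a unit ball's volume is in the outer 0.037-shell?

1 - (1-0.037)^388 ≈ 0.9999995564 ≈ 99.999956%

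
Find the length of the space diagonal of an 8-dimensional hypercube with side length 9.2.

Diagonal = √8 · 9.2 ≈ 26.0215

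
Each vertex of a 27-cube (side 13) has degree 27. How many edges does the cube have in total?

Number of 1-faces = C(27,1)·2^(27-1) = 27·67108864 = 1811939328.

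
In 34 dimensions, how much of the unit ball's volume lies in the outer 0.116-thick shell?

Shell fraction = 1 - (1-0.116)^34 ≈ 0.984886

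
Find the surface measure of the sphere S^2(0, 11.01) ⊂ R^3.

S = n·V_n(r)/r = 3·V_3(11.01)/11.01 (volume-to-surface relation), giving 4πr² = 4π·(11.01)² ≈ 1523.3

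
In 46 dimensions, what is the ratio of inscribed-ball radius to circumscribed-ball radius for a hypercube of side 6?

r_in = 6/2 (half the side); r_out = 6√46/2 (half the diagonal). Ratio = 1/√46 ≈ 0.147442.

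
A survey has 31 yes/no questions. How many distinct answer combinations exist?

Number of vertices = 2^31 = 2147483648.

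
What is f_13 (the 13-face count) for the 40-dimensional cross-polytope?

An n-cross-polytope has 2^(k+1)·C(n,k+1) k-faces. Here 2^14·C(40,14) = 16384·23206929840 = 380222338498560.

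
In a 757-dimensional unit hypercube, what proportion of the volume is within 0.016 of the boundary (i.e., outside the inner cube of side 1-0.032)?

Shell fraction = 1 - (1-0.032)^757 ≈ 1 - 2.031e-11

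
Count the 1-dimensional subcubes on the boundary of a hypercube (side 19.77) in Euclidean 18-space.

An n-cube has C(n,k)·2^(n-k) k-faces. Here C(18,1)·2^17 = 18·131072 = 2359296.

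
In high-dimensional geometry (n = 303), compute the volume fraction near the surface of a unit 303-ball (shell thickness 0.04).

1 - (1-0.04)^303 ≈ 0.999995752 ≈ 99.999575%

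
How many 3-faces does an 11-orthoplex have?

Each 3-face is the convex hull of 4 vertices, one chosen as ±e_i from each of 4 distinct axes: 2^4·C(11,4) = 5280.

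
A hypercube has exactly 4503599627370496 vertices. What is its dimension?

2^n = 4503599627370496 ⇒ n = log_2(4503599627370496) = 52.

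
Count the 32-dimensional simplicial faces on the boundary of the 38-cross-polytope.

Number of 32-faces = 2^(32+1) · C(38,32+1) = 8589934592 · 501942 = 4311648948977664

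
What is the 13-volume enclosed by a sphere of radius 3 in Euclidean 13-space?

Volume = π^{13/2}·(3)^13/Γ(15/2) = 7558272·π^6/5005 ≈ 1.45184e+06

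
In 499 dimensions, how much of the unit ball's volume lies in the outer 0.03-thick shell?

Shell fraction = 1 - (1-0.03)^499 ≈ 0.9999997493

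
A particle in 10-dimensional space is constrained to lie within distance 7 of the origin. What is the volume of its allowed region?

The n-ball volume is π^(n/2)·r^n/Γ(n/2+1). With n=10, r=7: V = 282475249·π^5/120 ≈ 7.20358e+08.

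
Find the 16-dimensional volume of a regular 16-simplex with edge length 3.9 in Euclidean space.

V_16 = √(17) · 3.9^16 / (16! · 2^(16/2)) ≈ 2.20495e-06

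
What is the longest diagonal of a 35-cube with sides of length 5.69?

The space diagonal of an n-cube of side s is s√n. Here 5.69·√35 ≈ 33.6625.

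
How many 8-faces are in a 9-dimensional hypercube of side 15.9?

Number of 8-faces = C(9,8) · 2^(9-8) = 9 · 2 = 18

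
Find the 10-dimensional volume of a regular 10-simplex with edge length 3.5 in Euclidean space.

V = (3.5^10 / 10!) · √((10+1) / 2^10) ≈ 0.00787887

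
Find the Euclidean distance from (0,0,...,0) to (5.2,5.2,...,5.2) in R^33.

Diagonal = √33 · 5.2 ≈ 29.8717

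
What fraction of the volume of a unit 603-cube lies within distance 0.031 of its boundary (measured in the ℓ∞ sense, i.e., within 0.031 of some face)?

The inner cube has side 1-2·0.031 = 0.938 and volume (0.938)^603 ≈ 1.731e-17, so the shell holds 1 - 1.731e-17 of the volume.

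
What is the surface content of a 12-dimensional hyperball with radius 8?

S = n·V_n(r)/r = 12·V_12(8)/8 (volume-to-surface relation), giving 2147483648·π^6/15 ≈ 1.37638e+11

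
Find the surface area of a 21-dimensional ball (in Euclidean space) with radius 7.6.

S = n·V_n(r)/r = 21·V_21(7.6)/7.6 (volume-to-surface relation), giving 1.21071e+17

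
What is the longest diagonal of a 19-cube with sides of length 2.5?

Diagonal = √19 · 2.5 ≈ 10.8972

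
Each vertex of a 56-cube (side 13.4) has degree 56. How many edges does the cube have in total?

The 56-cube has n·2^(n-1) = 56·2^55 = 56·36028797018963968 = 2017612633061982208 edges.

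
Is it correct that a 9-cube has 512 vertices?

True. The 9-cube has 2^9 = 512 vertices.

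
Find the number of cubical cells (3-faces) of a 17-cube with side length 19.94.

An n-cube has C(n,k)·2^(n-k) k-faces. Here C(17,3)·2^14 = 680·16384 = 11141120.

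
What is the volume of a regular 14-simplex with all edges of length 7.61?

V = (7.61^14 / 14!) · √((14+1) / 2^14) ≈ 0.75825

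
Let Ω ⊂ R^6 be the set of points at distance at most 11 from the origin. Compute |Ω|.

V_6(11) = π^(6/2) · (11)^6 / Γ(6/2 + 1) = 1771561·π^3/6 ≈ 9.15492e+06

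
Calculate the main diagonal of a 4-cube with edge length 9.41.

d = √(9.41² + 9.41² + ... + 9.41²) [4 terms] = √(4·9.41²) = 9.41√4 = 18.82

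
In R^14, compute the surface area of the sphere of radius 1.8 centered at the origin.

|∂B_14(1.8)| ≈ 17469.8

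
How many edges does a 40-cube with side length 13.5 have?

An n-cube has n·2^(n-1) edges. With n = 40: 40·549755813888 = 21990232555520.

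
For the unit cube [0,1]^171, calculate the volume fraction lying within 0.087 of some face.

Shell fraction = 1 - (1-0.174)^171 ≈ 1 - 6.362e-15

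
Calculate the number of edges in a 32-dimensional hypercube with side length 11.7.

Number of 1-faces = C(32,1)·2^(32-1) = 32·2147483648 = 68719476736.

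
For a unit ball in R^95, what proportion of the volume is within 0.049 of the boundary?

Shell fraction = 1 - (1-0.049)^95 ≈ 0.991544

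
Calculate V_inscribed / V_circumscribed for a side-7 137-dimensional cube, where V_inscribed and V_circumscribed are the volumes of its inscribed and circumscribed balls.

The radii are 7/2 and 7√137/2, so the volume ratio is (1/√137)^137 = 137^{-137/2} ≈ 4.31163e-147.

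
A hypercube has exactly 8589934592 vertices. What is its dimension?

n = log_2(8589934592) = 33.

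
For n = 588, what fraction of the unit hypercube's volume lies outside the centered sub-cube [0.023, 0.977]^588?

The inner cube has side 1-2·0.023 = 0.954 and volume (0.954)^588 ≈ 9.429e-13, so the shell holds 1 - 9.429e-13 of the volume.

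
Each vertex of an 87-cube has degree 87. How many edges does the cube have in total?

Number of 1-faces = C(87,1)·2^(87-1) = 87·77371252455336267181195264 = 6731298963614255244763987968.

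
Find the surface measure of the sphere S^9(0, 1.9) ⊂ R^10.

S_10(1.9) = 2·π^(10/2)·(1.9)^9 / Γ(10/2) ≈ 8229.07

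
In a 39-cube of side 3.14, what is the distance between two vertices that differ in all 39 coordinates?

d = √(3.14² + 3.14² + ... + 3.14²) [39 terms] = √(39·3.14²) = 3.14√39 ≈ 19.6093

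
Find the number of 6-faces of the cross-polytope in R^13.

Each 6-face is the convex hull of 7 vertices, one chosen as ±e_i from each of 7 distinct axes: 2^7·C(13,7) = 219648.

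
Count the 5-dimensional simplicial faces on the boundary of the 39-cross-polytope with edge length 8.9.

Each 5-face is the convex hull of 6 vertices, one chosen as ±e_i from each of 6 distinct axes: 2^6·C(39,6) = 208807872.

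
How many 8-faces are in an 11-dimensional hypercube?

Choose 8 of 11 axes to span the face (C(11,8) = 165 ways), then fix each of the remaining 3 coordinates at one of its two extreme values (2^3 = 8 ways): 165·8 = 1320.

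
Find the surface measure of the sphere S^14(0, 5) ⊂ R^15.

|∂B_15(5)| = 312500000000·π^7/27027 ≈ 3.49222e+10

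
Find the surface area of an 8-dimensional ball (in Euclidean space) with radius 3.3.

S_8(3.3) = 2·π^(8/2)·(3.3)^7 / Γ(8/2) ≈ 138381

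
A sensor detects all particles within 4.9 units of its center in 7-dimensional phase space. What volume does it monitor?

The n-ball volume is π^(n/2)·r^n/Γ(n/2+1). With n=7, r=4.9: V ≈ 320445.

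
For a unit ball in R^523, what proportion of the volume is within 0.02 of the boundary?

V(inner)/V(outer) = ((1-0.02)/1)^523 ≈ 2.578e-05, so the shell fraction is 0.999974.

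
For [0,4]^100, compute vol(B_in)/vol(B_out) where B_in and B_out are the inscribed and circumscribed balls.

Volume scales as r^n, and r_in/r_out = 1/√100, giving (1/√100)^100 ≈ 1e-100.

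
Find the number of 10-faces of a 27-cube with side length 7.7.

Choose 10 of 27 axes to span the face (C(27,10) = 8436285 ways), then fix each of the remaining 17 coordinates at one of its two extreme values (2^17 = 131072 ways): 8436285·131072 = 1105760747520.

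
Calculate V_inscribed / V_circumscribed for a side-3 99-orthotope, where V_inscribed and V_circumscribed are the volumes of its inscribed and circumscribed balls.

The radii are 3/2 and 3√99/2, so the volume ratio is (1/√99)^99 = 99^{-99/2} ≈ 1.64459e-99.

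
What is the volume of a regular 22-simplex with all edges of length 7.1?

Volume = 7.1^22 · √(23/2^22) / 22! ≈ 1.11289e-05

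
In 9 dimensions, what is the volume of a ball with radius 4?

V_9(4) = π^(9/2) · (4)^9 / Γ(9/2 + 1) = 8388608·π^4/945 ≈ 864684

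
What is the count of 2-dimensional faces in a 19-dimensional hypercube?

Number of 2-faces = C(19,2) · 2^(19-2) = 171 · 131072 = 22413312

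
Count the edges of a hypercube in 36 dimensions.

An n-cube has n·2^(n-1) edges. With n = 36: 36·34359738368 = 1236950581248.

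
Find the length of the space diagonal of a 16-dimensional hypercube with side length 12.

||(12,12,...,12)|| = √(16)·12 = 48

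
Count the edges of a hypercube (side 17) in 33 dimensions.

Number of 1-faces = C(33,1)·2^(33-1) = 33·4294967296 = 141733920768.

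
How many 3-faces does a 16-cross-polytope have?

An n-cross-polytope has 2^(k+1)·C(n,k+1) k-faces. Here 2^4·C(16,4) = 16·1820 = 29120.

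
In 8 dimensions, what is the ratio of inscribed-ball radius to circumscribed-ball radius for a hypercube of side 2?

r_in = 2/2 (half the side); r_out = 2√8/2 (half the diagonal). Ratio = 1/√8 ≈ 0.353553.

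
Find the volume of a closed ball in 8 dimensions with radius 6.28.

Volume = π^{8/2}·(6.28)^8/Γ(5) ≈ 9.81896e+06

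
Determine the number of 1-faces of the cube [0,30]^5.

Number of 1-faces = C(5,1) · 2^(5-1) = 5 · 16 = 80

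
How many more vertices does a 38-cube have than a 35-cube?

The 38-cube has 2^38 = 274877906944 vertices. The 35-cube has 2^35 = 34359738368 vertices. Difference: 274877906944 - 34359738368 = 240518168576.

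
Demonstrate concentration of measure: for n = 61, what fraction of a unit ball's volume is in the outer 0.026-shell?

1 - (1-0.026)^61 ≈ 0.799508 ≈ 79.95%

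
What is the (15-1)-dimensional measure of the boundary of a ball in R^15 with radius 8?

S_15(8) = 2·π^(15/2)·(8)^14 / Γ(15/2) = 1125899906842624·π^7/135135 ≈ 2.51641e+13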